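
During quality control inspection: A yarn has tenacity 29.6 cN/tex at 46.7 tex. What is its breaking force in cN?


Formula: Breaking force = Tenacity * Linear density
F = 29.6 cN/tex * 46.7 tex
F = 1382.32 cN

1382.32 cN


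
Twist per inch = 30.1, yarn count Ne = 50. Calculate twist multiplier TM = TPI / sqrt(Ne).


Formula: TM = TPI / sqrt(Ne)
Step 1: sqrt(Ne) = sqrt(50) = 7.0711
Step 2: TM = 30.1 / 7.0711 = 4.26

4.26 TM


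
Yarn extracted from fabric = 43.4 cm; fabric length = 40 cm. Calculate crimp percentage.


Formula: Crimp% = ((L_yarn - L_fabric) / L_fabric) * 100
Step 1: Extension = 43.4 - 40 = 3.4 cm
Step 2: Crimp% = (3.4 / 40) * 100
Step 3: Crimp% = 0.085 * 100 = 8.5%

8.5%


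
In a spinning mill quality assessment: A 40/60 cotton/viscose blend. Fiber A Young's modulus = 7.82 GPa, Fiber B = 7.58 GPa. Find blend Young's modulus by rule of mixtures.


Formula: Blend property = (fraction_A * property_A) + (fraction_B * property_B)
Step 1: Contribution A = 40/100 * 7.82 GPa = 3.128 GPa
Step 2: Contribution B = 60/100 * 7.58 GPa = 4.548 GPa
Step 3: Blend Young's modulus = 3.128 + 4.548 = 7.676 GPa

7.676 GPa


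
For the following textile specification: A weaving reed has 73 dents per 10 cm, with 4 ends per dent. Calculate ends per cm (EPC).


Formula: EPC = (dents per 10 cm * ends per dent) / 10
Step 1: Total ends per 10 cm = 73 * 4 = 292
Step 2: EPC = 292 / 10 = 29.2 ends/cm

29.2 ends/cm


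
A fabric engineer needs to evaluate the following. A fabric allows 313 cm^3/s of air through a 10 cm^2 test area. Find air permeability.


Formula: Air Permeability = Airflow / Test Area
AP = 313 cm^3/s / 10 cm^2
AP = 31.3 cm^3/s/cm^2

31.3 cm^3/s/cm^2


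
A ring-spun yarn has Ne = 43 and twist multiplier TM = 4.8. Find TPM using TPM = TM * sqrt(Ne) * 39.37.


Formula: TPM = TM * sqrt(Ne) * 39.37
Step 1: sqrt(Ne) = sqrt(43) = 6.5574
Step 2: TM * sqrt(Ne) = 4.8 * 6.5574 = 31.4755
Step 3: TPM = 31.4755 * 39.37 = 1239 twists/m

1239 twists/m


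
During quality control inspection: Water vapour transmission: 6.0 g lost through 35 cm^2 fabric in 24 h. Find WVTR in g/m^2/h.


Formula: WVTR = mass_loss / (area * time)
Step 1: Convert area: 35 cm^2 = 0.0035 m^2
Step 2: WVTR = 6.0 g / (0.0035 m^2 * 24 h)
Step 3: WVTR = 6.0 / 0.084 = 71.4 g/m^2/h

71.4 g/m^2/h


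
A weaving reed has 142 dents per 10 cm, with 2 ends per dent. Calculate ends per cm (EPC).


Formula: EPC = (dents per 10 cm * ends per dent) / 10
Step 1: Total ends per 10 cm = 142 * 2 = 284
Step 2: EPC = 284 / 10 = 28.4 ends/cm

28.4 ends/cm


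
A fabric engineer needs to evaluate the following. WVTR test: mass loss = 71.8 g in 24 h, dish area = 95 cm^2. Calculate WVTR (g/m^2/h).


Formula: WVTR = mass_loss / (area * time)
Step 1: Convert area: 95 cm^2 = 0.0095 m^2
Step 2: WVTR = 71.8 g / (0.0095 m^2 * 24 h)
Step 3: WVTR = 71.8 / 0.228 = 314.9 g/m^2/h

314.9 g/m^2/h


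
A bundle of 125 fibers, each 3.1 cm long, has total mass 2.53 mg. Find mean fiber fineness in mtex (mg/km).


Formula: fineness (mtex) = mass (mg) / total length (km) = (mass_mg / total_length_m) * 1000
Step 1: Convert fiber length: 3.1 cm = 0.031 m
Step 2: Total fiber length = 125 * 0.031 = 3.875 m
Step 3: Linear density = 2.53 mg / 3.875 m = 0.6529 mg/m
Step 4: fineness = 0.6529 * 1000 = 652.9 mtex

652.9 mtex


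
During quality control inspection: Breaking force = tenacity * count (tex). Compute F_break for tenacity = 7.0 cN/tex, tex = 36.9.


Formula: Breaking force = Tenacity * Linear density
F = 7.0 cN/tex * 36.9 tex
F = 258.30 cN

258.30 cN


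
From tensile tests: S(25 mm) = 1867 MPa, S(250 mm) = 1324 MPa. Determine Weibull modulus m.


Formula: m = ln(L1/L2) / ln(S2/S1)
Step 1: ln(L1/L2) = ln(25/250) = -2.30259
Step 2: S2/S1 = 1324/1867 = 0.70916
Step 3: ln(S2/S1) = ln(0.70916) = -0.34367
Step 4: m = -2.30259 / -0.34367 = 6.70

6.70 (Weibull m)


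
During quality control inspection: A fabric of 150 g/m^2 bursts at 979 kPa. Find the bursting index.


Formula: Bursting Index = Bursting Strength / Fabric GSM
BI = 979 kPa / 150 g/m^2
BI = 6.527 kPa/(g/m^2)

6.527 kPa/(g/m^2)


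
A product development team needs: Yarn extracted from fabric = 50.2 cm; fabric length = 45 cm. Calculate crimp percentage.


Formula: Crimp% = ((L_yarn - L_fabric) / L_fabric) * 100
Step 1: Extension = 50.2 - 45 = 5.2 cm
Step 2: Crimp% = (5.2 / 45) * 100
Step 3: Crimp% = 0.115556 * 100 = 11.5556% ≈ 11.6%

11.6%


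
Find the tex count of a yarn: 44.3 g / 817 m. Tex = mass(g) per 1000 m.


Formula: Tex = (mass_g / length_m) * 1000
Substituting: Tex = (44.3 / 817) * 1000
Intermediate: 44.3 / 817 = 0.05422277 g/m
Tex = 0.05422277 * 1000 = 54.22 tex

54.22 tex


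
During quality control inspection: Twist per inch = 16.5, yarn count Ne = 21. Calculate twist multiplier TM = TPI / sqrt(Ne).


Formula: TM = TPI / sqrt(Ne)
Step 1: sqrt(Ne) = sqrt(21) = 4.5826
Step 2: TM = 16.5 / 4.5826 = 3.60

3.60 TM


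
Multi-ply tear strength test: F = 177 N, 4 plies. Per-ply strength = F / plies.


Formula: Per-ply strength = Total force / Number of plies
Per-ply = 177 N / 4
Per-ply = 44.25 N

44.25 N


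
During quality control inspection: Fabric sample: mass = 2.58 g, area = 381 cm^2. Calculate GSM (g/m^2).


Formula: GSM = mass_g / area_m2
Step 1: Convert area: 381 cm^2 = 381 / 10000 = 0.0381 m^2
Step 2: GSM = 2.58 g / 0.0381 m^2 = 67.7 g/m^2

67.7 g/m^2


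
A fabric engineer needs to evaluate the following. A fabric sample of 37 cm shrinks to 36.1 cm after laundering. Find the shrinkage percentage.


Formula: Shrinkage% = ((L_before - L_after) / L_before) * 100
Step 1: Shrinkage = 37 - 36.1 = 0.9 cm
Step 2: Shrinkage% = (0.9 / 37) * 100
Step 3: Shrinkage% = 0.024324 * 100 = 2.4324% ≈ 2.4%

2.4%


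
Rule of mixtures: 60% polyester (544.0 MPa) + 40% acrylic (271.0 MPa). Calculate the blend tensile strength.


Formula: Blend property = (fraction_A * property_A) + (fraction_B * property_B)
Step 1: Contribution A = 60/100 * 544.0 MPa = 326.4 MPa
Step 2: Contribution B = 40/100 * 271.0 MPa = 108.4 MPa
Step 3: Blend tensile strength = 326.4 + 108.4 = 434.8 MPa

434.8 MPa


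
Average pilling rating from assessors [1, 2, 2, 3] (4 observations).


Formula: Mean = sum / count
Sum = 1 + 2 + 2 + 3 = 8
Mean = 8 / 4 = 2.0

2.0


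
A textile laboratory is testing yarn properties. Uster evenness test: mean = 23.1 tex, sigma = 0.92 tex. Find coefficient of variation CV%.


Formula: CV% = (standard deviation / mean) * 100
Step 1: Ratio = 0.92 / 23.1 = 0.039827
Step 2: CV% = 0.039827 * 100 = 3.9827% ≈ 4.0%

4.0%


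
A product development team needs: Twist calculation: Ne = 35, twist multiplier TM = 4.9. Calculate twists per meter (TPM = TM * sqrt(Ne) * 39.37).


Formula: TPM = TM * sqrt(Ne) * 39.37
Step 1: sqrt(Ne) = sqrt(35) = 5.9161
Step 2: TM * sqrt(Ne) = 4.9 * 5.9161 = 28.9889
Step 3: TPM = 28.9889 * 39.37 = 1141 twists/m

1141 twists/m


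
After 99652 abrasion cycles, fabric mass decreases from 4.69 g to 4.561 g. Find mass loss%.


Formula: Mass loss% = ((m_before - m_after) / m_before) * 100
Step 1: Mass loss = 4.69 - 4.561 = 0.129 g
Step 2: Ratio = 0.129 / 4.69 = 0.0275053
Step 3: Mass loss% = 0.0275053 * 100 = 2.75053% ≈ 2.75%

2.75%


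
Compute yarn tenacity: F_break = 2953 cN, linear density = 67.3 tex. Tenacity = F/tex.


Formula: Tenacity = Breaking force / Linear density
Tenacity = 2953 cN / 67.3 tex
Tenacity = 43.88 cN/tex

43.88 cN/tex


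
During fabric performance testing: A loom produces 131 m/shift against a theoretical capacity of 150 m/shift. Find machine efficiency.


Formula: Efficiency% = (Actual output / Theoretical output) * 100
Efficiency% = (131 / 150) * 100
Efficiency% = 0.873333 * 100 = 87.3333% ≈ 87.3%

87.3%


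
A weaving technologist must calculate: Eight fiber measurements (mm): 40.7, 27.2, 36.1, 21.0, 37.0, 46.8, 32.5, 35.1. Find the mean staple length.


Formula: Mean = sum of lengths / count
Sum = 40.7 + 27.2 + 36.1 + 21.0 + 37.0 + 46.8 + 32.5 + 35.1
Sum = 276.4 mm
Mean = 276.4 / 8 = 34.55 mm

34.55 mm


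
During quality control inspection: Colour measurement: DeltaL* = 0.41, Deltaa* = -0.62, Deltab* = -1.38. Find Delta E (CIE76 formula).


Formula: Delta E = sqrt(dL*^2 + da*^2 + db*^2)
Step 1: dL*^2 = 0.41^2 = 0.1681
Step 2: da*^2 = (-0.62)^2 = 0.3844
Step 3: db*^2 = (-1.38)^2 = 1.9044
Step 4: Sum = 0.1681 + 0.3844 + 1.9044 = 2.4569
Step 5: Delta E = sqrt(2.4569) = 1.57

1.57 Delta E


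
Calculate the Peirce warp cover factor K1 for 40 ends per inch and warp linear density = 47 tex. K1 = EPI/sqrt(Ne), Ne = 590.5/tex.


Formula: K1 = EPI / sqrt(Ne), with Ne = 590.5 / tex_warp
Step 1: Ne = 590.5 / 47 = 12.564
Step 2: sqrt(Ne) = sqrt(12.564) = 3.5446
Step 3: K1 = 40 / 3.5446 = 11.3

11.3


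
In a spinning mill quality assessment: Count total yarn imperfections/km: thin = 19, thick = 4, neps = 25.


Formula: Total = thin places + thick places + neps
Total = 19 + 4 + 25
Total = 48 imperfections/km

48 imperfections/km


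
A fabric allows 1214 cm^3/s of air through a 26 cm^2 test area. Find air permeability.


Formula: Air Permeability = Airflow / Test Area
AP = 1214 cm^3/s / 26 cm^2
AP = 46.7 cm^3/s/cm^2

46.7 cm^3/s/cm^2


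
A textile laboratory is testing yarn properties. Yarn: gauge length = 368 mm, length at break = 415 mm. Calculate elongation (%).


Formula: Elongation (%) = ((L_break - L0) / L0) * 100
Step 1: Extension = 415 - 368 = 47 mm
Step 2: Elongation = (47 / 368) * 100
Step 3: Elongation = 0.127717 * 100 = 12.7717% ≈ 12.8%

12.8%


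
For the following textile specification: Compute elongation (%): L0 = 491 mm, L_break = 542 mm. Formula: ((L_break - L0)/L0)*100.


Formula: Elongation (%) = ((L_break - L0) / L0) * 100
Step 1: Extension = 542 - 491 = 51 mm
Step 2: Elongation = (51 / 491) * 100
Step 3: Elongation = 0.10387 * 100 = 10.387% ≈ 10.4%

10.4%


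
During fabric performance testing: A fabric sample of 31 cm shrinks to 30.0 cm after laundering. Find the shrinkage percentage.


Formula: Shrinkage% = ((L_before - L_after) / L_before) * 100
Step 1: Shrinkage = 31 - 30.0 = 1.0 cm
Step 2: Shrinkage% = (1.0 / 31) * 100
Step 3: Shrinkage% = 0.032258 * 100 = 3.2258% ≈ 3.2%

3.2%


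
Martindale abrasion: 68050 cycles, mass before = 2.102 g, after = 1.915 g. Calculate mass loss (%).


Formula: Mass loss% = ((m_before - m_after) / m_before) * 100
Step 1: Mass loss = 2.102 - 1.915 = 0.187 g
Step 2: Ratio = 0.187 / 2.102 = 0.0889629
Step 3: Mass loss% = 0.0889629 * 100 = 8.89629% ≈ 8.90%

8.90%


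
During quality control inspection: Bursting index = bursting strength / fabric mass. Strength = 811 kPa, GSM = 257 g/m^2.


Formula: Bursting Index = Bursting Strength / Fabric GSM
BI = 811 kPa / 257 g/m^2
BI = 3.156 kPa/(g/m^2)

3.156 kPa/(g/m^2)


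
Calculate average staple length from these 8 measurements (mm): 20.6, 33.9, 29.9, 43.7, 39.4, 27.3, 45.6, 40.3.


Formula: Mean = sum of lengths / count
Sum = 20.6 + 33.9 + 29.9 + 43.7 + 39.4 + 27.3 + 45.6 + 40.3
Sum = 280.7 mm
Mean = 280.7 / 8 = 35.09 mm

35.09 mm


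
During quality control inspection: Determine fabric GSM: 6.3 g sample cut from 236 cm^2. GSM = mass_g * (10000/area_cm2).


Formula: GSM = mass_g / area_m2
Step 1: Convert area: 236 cm^2 = 236 / 10000 = 0.0236 m^2
Step 2: GSM = 6.3 g / 0.0236 m^2 = 266.9 g/m^2

266.9 g/m^2


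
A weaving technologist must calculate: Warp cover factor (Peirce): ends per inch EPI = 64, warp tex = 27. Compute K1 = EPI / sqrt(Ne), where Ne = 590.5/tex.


Formula: K1 = EPI / sqrt(Ne), with Ne = 590.5 / tex_warp
Step 1: Ne = 590.5 / 27 = 21.87
Step 2: sqrt(Ne) = sqrt(21.87) = 4.6765
Step 3: K1 = 64 / 4.6765 = 13.7

13.7


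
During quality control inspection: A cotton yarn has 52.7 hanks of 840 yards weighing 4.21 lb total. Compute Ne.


Formula: Ne = hanks / mass_lb
Substituting: Ne = 52.7 / 4.21
Ne = 12.5

12.5 Ne


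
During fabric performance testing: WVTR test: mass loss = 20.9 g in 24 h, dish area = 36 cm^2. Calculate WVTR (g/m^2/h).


Formula: WVTR = mass_loss / (area * time)
Step 1: Convert area: 36 cm^2 = 0.0036 m^2
Step 2: WVTR = 20.9 g / (0.0036 m^2 * 24 h)
Step 3: WVTR = 20.9 / 0.0864 = 241.9 g/m^2/h

241.9 g/m^2/h


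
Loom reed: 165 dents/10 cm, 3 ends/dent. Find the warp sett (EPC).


Formula: EPC = (dents per 10 cm * ends per dent) / 10
Step 1: Total ends per 10 cm = 165 * 3 = 495
Step 2: EPC = 495 / 10 = 49.5 ends/cm

49.5 ends/cm


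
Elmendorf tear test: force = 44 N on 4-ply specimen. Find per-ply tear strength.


Formula: Per-ply strength = Total force / Number of plies
Per-ply = 44 N / 4
Per-ply = 11 N

11 N


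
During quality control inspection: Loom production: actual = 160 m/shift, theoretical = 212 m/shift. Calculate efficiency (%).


Formula: Efficiency% = (Actual output / Theoretical output) * 100
Efficiency% = (160 / 212) * 100
Efficiency% = 0.754717 * 100 = 75.4717% ≈ 75.5%

75.5%


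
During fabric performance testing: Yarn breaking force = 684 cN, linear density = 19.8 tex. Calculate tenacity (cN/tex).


Formula: Tenacity = Breaking force / Linear density
Tenacity = 684 cN / 19.8 tex
Tenacity = 34.55 cN/tex

34.55 cN/tex


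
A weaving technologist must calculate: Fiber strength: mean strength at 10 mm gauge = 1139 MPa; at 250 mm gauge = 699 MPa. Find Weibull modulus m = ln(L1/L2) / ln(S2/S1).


Formula: m = ln(L1/L2) / ln(S2/S1)
Step 1: ln(L1/L2) = ln(10/250) = -3.21888
Step 2: S2/S1 = 699/1139 = 0.6137
Step 3: ln(S2/S1) = ln(0.6137) = -0.48825
Step 4: m = -3.21888 / -0.48825 = 6.59

6.59 (Weibull m)


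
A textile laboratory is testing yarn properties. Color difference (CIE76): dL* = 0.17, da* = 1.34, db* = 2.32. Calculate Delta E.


Formula: Delta E = sqrt(dL*^2 + da*^2 + db*^2)
Step 1: dL*^2 = 0.17^2 = 0.0289
Step 2: da*^2 = 1.34^2 = 1.7956
Step 3: db*^2 = 2.32^2 = 5.3824
Step 4: Sum = 0.0289 + 1.7956 + 5.3824 = 7.2069
Step 5: Delta E = sqrt(7.2069) = 2.68

2.68 Delta E


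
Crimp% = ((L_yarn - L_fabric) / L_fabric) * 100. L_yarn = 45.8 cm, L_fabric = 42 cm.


Formula: Crimp% = ((L_yarn - L_fabric) / L_fabric) * 100
Step 1: Extension = 45.8 - 42 = 3.8 cm
Step 2: Crimp% = (3.8 / 42) * 100
Step 3: Crimp% = 0.090476 * 100 = 9.0476% ≈ 9.0%

9.0%


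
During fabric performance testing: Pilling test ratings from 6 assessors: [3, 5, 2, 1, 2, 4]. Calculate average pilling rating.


Formula: Mean = sum / count
Sum = 3 + 5 + 2 + 1 + 2 + 4 = 17
Mean = 17 / 6 = 2.8

2.8


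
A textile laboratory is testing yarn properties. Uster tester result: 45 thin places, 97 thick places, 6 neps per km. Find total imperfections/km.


Formula: Total = thin places + thick places + neps
Total = 45 + 97 + 6
Total = 148 imperfections/km

148 imperfections/km


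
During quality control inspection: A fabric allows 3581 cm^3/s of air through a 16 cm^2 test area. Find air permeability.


Formula: Air Permeability = Airflow / Test Area
AP = 3581 cm^3/s / 16 cm^2
AP = 223.8 cm^3/s/cm^2

223.8 cm^3/s/cm^2


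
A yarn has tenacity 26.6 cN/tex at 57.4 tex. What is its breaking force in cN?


Formula: Breaking force = Tenacity * Linear density
F = 26.6 cN/tex * 57.4 tex
F = 1526.84 cN

1526.84 cN


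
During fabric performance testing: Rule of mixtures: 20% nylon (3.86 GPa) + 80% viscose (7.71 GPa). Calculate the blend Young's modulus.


Formula: Blend property = (fraction_A * property_A) + (fraction_B * property_B)
Step 1: Contribution A = 20/100 * 3.86 GPa = 0.772 GPa
Step 2: Contribution B = 80/100 * 7.71 GPa = 6.168 GPa
Step 3: Blend Young's modulus = 0.772 + 6.168 = 6.94 GPa

6.94 GPa


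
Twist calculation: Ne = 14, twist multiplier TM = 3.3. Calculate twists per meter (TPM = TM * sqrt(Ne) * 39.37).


Formula: TPM = TM * sqrt(Ne) * 39.37
Step 1: sqrt(Ne) = sqrt(14) = 3.7417
Step 2: TM * sqrt(Ne) = 3.3 * 3.7417 = 12.3476
Step 3: TPM = 12.3476 * 39.37 = 486 twists/m

486 twists/m


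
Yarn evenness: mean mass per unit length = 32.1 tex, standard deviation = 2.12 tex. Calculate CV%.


Formula: CV% = (standard deviation / mean) * 100
Step 1: Ratio = 2.12 / 32.1 = 0.066044
Step 2: CV% = 0.066044 * 100 = 6.6044% ≈ 6.6%

6.6%


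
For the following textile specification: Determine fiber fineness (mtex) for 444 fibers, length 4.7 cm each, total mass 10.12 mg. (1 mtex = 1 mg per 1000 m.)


Formula: fineness (mtex) = mass (mg) / total length (km) = (mass_mg / total_length_m) * 1000
Step 1: Convert fiber length: 4.7 cm = 0.047 m
Step 2: Total fiber length = 444 * 0.047 = 20.868 m
Step 3: Linear density = 10.12 mg / 20.868 m = 0.4850 mg/m
Step 4: fineness = 0.4850 * 1000 = 485.0 mtex

485.0 mtex


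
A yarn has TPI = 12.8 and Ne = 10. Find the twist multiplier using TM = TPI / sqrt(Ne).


Formula: TM = TPI / sqrt(Ne)
Step 1: sqrt(Ne) = sqrt(10) = 3.1623
Step 2: TM = 12.8 / 3.1623 = 4.05

4.05 TM


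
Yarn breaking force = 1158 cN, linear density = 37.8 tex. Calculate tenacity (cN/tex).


Formula: Tenacity = Breaking force / Linear density
Tenacity = 1158 cN / 37.8 tex
Tenacity = 30.63 cN/tex

30.63 cN/tex


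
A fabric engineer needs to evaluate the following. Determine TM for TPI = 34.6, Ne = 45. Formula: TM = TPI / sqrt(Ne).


Formula: TM = TPI / sqrt(Ne)
Step 1: sqrt(Ne) = sqrt(45) = 6.7082
Step 2: TM = 34.6 / 6.7082 = 5.16

5.16 TM


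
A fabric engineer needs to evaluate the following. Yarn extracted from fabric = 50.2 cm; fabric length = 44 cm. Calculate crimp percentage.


Formula: Crimp% = ((L_yarn - L_fabric) / L_fabric) * 100
Step 1: Extension = 50.2 - 44 = 6.2 cm
Step 2: Crimp% = (6.2 / 44) * 100
Step 3: Crimp% = 0.140909 * 100 = 14.0909% ≈ 14.1%

14.1%


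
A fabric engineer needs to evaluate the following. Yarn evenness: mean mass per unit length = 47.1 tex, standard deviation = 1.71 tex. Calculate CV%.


Formula: CV% = (standard deviation / mean) * 100
Step 1: Ratio = 1.71 / 47.1 = 0.036306
Step 2: CV% = 0.036306 * 100 = 3.6306% ≈ 3.6%

3.6%


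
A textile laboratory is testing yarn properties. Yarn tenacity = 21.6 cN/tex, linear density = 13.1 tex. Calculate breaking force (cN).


Formula: Breaking force = Tenacity * Linear density
F = 21.6 cN/tex * 13.1 tex
F = 282.96 cN

282.96 cN


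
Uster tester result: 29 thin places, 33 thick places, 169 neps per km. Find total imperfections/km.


Formula: Total = thin places + thick places + neps
Total = 29 + 33 + 169
Total = 231 imperfections/km

231 imperfections/km


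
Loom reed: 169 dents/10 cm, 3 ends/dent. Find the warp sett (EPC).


Formula: EPC = (dents per 10 cm * ends per dent) / 10
Step 1: Total ends per 10 cm = 169 * 3 = 507
Step 2: EPC = 507 / 10 = 50.7 ends/cm

50.7 ends/cm


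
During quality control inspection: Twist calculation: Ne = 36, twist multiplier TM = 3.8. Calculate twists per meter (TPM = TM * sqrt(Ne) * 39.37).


Formula: TPM = TM * sqrt(Ne) * 39.37
Step 1: sqrt(Ne) = sqrt(36) = 6
Step 2: TM * sqrt(Ne) = 3.8 * 6 = 22.8
Step 3: TPM = 22.8 * 39.37 = 898 twists/m

898 twists/m


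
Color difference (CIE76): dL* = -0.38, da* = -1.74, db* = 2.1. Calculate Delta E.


Formula: Delta E = sqrt(dL*^2 + da*^2 + db*^2)
Step 1: dL*^2 = (-0.38)^2 = 0.1444
Step 2: da*^2 = (-1.74)^2 = 3.0276
Step 3: db*^2 = 2.1^2 = 4.41
Step 4: Sum = 0.1444 + 3.0276 + 4.41 = 7.582
Step 5: Delta E = sqrt(7.582) = 2.75

2.75 Delta E


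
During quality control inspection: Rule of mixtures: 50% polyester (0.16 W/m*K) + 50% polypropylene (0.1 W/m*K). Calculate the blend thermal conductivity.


Formula: Blend property = (fraction_A * property_A) + (fraction_B * property_B)
Step 1: Contribution A = 50/100 * 0.16 W/m*K = 0.08 W/m*K
Step 2: Contribution B = 50/100 * 0.1 W/m*K = 0.05 W/m*K
Step 3: Blend thermal conductivity = 0.08 + 0.05 = 0.13 W/m*K

0.13 W/m*K


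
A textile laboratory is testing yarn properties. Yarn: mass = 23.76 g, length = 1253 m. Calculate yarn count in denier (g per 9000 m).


Formula: den = (mass_g / length_m) * 9000
Substituting: den = (23.76 / 1253) * 9000
Intermediate: 23.76 / 1253 = 0.01896249 g/m
den = 0.01896249 * 9000 = 170.7 denier

170.7 denier


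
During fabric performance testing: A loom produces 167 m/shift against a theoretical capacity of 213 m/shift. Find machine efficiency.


Formula: Efficiency% = (Actual output / Theoretical output) * 100
Efficiency% = (167 / 213) * 100
Efficiency% = 0.784038 * 100 = 78.4038% ≈ 78.4%

78.4%


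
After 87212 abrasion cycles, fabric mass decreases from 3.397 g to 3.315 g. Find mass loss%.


Formula: Mass loss% = ((m_before - m_after) / m_before) * 100
Step 1: Mass loss = 3.397 - 3.315 = 0.082 g
Step 2: Ratio = 0.082 / 3.397 = 0.0241389
Step 3: Mass loss% = 0.0241389 * 100 = 2.41389% ≈ 2.41%

2.41%


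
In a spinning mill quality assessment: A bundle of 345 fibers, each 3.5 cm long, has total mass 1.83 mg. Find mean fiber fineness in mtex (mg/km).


Formula: fineness (mtex) = mass (mg) / total length (km) = (mass_mg / total_length_m) * 1000
Step 1: Convert fiber length: 3.5 cm = 0.035 m
Step 2: Total fiber length = 345 * 0.035 = 12.075 m
Step 3: Linear density = 1.83 mg / 12.075 m = 0.1516 mg/m
Step 4: fineness = 0.1516 * 1000 = 151.6 mtex

151.6 mtex


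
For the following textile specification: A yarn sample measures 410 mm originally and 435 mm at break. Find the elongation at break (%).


Formula: Elongation (%) = ((L_break - L0) / L0) * 100
Step 1: Extension = 435 - 410 = 25 mm
Step 2: Elongation = (25 / 410) * 100
Step 3: Elongation = 0.060976 * 100 = 6.0976% ≈ 6.1%

6.1%


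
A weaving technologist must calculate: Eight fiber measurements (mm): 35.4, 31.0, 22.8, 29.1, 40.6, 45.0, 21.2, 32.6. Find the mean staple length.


Formula: Mean = sum of lengths / count
Sum = 35.4 + 31.0 + 22.8 + 29.1 + 40.6 + 45.0 + 21.2 + 32.6
Sum = 257.7 mm
Mean = 257.7 / 8 = 32.21 mm

32.21 mm


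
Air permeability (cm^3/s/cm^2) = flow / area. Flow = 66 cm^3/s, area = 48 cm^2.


Formula: Air Permeability = Airflow / Test Area
AP = 66 cm^3/s / 48 cm^2
AP = 1.4 cm^3/s/cm^2

1.4 cm^3/s/cm^2


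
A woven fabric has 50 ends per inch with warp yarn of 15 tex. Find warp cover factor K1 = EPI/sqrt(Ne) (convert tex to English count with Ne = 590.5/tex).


Formula: K1 = EPI / sqrt(Ne), with Ne = 590.5 / tex_warp
Step 1: Ne = 590.5 / 15 = 39.367
Step 2: sqrt(Ne) = sqrt(39.367) = 6.2743
Step 3: K1 = 50 / 6.2743 = 8.0

8.0


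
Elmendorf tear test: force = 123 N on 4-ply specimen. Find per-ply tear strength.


Formula: Per-ply strength = Total force / Number of plies
Per-ply = 123 N / 4
Per-ply = 30.75 N

30.75 N


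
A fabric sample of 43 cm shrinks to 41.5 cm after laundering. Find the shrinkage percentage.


Formula: Shrinkage% = ((L_before - L_after) / L_before) * 100
Step 1: Shrinkage = 43 - 41.5 = 1.5 cm
Step 2: Shrinkage% = (1.5 / 43) * 100
Step 3: Shrinkage% = 0.034884 * 100 = 3.4884% ≈ 3.5%

3.5%


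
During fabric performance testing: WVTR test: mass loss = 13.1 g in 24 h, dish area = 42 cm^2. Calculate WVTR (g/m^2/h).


Formula: WVTR = mass_loss / (area * time)
Step 1: Convert area: 42 cm^2 = 0.0042 m^2
Step 2: WVTR = 13.1 g / (0.0042 m^2 * 24 h)
Step 3: WVTR = 13.1 / 0.1008 = 130.0 g/m^2/h

130.0 g/m^2/h


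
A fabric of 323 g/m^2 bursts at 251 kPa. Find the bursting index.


Formula: Bursting Index = Bursting Strength / Fabric GSM
BI = 251 kPa / 323 g/m^2
BI = 0.777 kPa/(g/m^2)

0.777 kPa/(g/m^2)


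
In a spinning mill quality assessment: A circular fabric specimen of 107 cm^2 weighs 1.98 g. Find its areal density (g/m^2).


Formula: GSM = mass_g / area_m2
Step 1: Convert area: 107 cm^2 = 107 / 10000 = 0.0107 m^2
Step 2: GSM = 1.98 g / 0.0107 m^2 = 185.0 g/m^2

185.0 g/m^2


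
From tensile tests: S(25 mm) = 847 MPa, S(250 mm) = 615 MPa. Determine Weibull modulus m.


Formula: m = ln(L1/L2) / ln(S2/S1)
Step 1: ln(L1/L2) = ln(25/250) = -2.30259
Step 2: S2/S1 = 615/847 = 0.72609
Step 3: ln(S2/S1) = ln(0.72609) = -0.32008
Step 4: m = -2.30259 / -0.32008 = 7.19

7.19 (Weibull m)


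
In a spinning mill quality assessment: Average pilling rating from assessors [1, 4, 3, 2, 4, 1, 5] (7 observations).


Formula: Mean = sum / count
Sum = 1 + 4 + 3 + 2 + 4 + 1 + 5 = 20
Mean = 20 / 7 = 2.9

2.9


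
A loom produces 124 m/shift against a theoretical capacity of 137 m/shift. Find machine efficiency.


Formula: Efficiency% = (Actual output / Theoretical output) * 100
Efficiency% = (124 / 137) * 100
Efficiency% = 0.905109 * 100 = 90.5109% ≈ 90.5%

90.5%


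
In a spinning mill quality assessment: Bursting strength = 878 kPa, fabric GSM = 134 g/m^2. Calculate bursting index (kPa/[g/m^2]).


Formula: Bursting Index = Bursting Strength / Fabric GSM
BI = 878 kPa / 134 g/m^2
BI = 6.552 kPa/(g/m^2)

6.552 kPa/(g/m^2)


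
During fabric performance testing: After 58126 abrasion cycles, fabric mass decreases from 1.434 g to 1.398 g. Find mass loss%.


Formula: Mass loss% = ((m_before - m_after) / m_before) * 100
Step 1: Mass loss = 1.434 - 1.398 = 0.036 g
Step 2: Ratio = 0.036 / 1.434 = 0.0251046
Step 3: Mass loss% = 0.0251046 * 100 = 2.51046% ≈ 2.51%

2.51%


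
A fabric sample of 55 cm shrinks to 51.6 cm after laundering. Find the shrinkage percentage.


Formula: Shrinkage% = ((L_before - L_after) / L_before) * 100
Step 1: Shrinkage = 55 - 51.6 = 3.4 cm
Step 2: Shrinkage% = (3.4 / 55) * 100
Step 3: Shrinkage% = 0.061818 * 100 = 6.1818% ≈ 6.2%

6.2%


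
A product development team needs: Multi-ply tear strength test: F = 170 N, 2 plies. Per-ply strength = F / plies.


Formula: Per-ply strength = Total force / Number of plies
Per-ply = 170 N / 2
Per-ply = 85 N

85 N


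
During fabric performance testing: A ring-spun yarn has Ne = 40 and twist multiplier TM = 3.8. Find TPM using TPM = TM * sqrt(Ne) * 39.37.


Formula: TPM = TM * sqrt(Ne) * 39.37
Step 1: sqrt(Ne) = sqrt(40) = 6.3246
Step 2: TM * sqrt(Ne) = 3.8 * 6.3246 = 24.0335
Step 3: TPM = 24.0335 * 39.37 = 946 twists/m

946 twists/m


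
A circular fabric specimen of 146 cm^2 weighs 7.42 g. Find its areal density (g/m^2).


Formula: GSM = mass_g / area_m2
Step 1: Convert area: 146 cm^2 = 146 / 10000 = 0.0146 m^2
Step 2: GSM = 7.42 g / 0.0146 m^2 = 508.2 g/m^2

508.2 g/m^2


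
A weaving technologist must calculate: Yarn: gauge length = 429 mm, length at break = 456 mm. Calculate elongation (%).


Formula: Elongation (%) = ((L_break - L0) / L0) * 100
Step 1: Extension = 456 - 429 = 27 mm
Step 2: Elongation = (27 / 429) * 100
Step 3: Elongation = 0.062937 * 100 = 6.2937% ≈ 6.3%

6.3%


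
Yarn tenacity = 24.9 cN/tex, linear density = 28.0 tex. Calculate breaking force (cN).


Formula: Breaking force = Tenacity * Linear density
F = 24.9 cN/tex * 28.0 tex
F = 697.20 cN

697.20 cN


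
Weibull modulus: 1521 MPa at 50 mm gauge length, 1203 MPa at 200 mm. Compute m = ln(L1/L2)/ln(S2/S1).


Formula: m = ln(L1/L2) / ln(S2/S1)
Step 1: ln(L1/L2) = ln(50/200) = -1.38629
Step 2: S2/S1 = 1203/1521 = 0.79093
Step 3: ln(S2/S1) = ln(0.79093) = -0.23455
Step 4: m = -1.38629 / -0.23455 = 5.91

5.91 (Weibull m)


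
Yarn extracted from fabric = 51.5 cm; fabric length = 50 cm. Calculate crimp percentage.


Formula: Crimp% = ((L_yarn - L_fabric) / L_fabric) * 100
Step 1: Extension = 51.5 - 50 = 1.5 cm
Step 2: Crimp% = (1.5 / 50) * 100
Step 3: Crimp% = 0.03 * 100 = 3.0%

3.0%


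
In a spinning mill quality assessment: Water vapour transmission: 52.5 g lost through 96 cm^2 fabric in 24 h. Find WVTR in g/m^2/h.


Formula: WVTR = mass_loss / (area * time)
Step 1: Convert area: 96 cm^2 = 0.0096 m^2
Step 2: WVTR = 52.5 g / (0.0096 m^2 * 24 h)
Step 3: WVTR = 52.5 / 0.2304 = 227.9 g/m^2/h

227.9 g/m^2/h


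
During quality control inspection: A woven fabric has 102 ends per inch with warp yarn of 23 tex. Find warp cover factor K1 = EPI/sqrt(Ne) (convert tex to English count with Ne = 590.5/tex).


Formula: K1 = EPI / sqrt(Ne), with Ne = 590.5 / tex_warp
Step 1: Ne = 590.5 / 23 = 25.674
Step 2: sqrt(Ne) = sqrt(25.674) = 5.067
Step 3: K1 = 102 / 5.067 = 20.1

20.1


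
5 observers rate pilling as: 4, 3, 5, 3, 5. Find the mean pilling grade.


Formula: Mean = sum / count
Sum = 4 + 3 + 5 + 3 + 5 = 20
Mean = 20 / 5 = 4.0

4.0


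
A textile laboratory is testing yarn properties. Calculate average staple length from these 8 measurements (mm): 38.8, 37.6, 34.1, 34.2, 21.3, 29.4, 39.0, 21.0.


Formula: Mean = sum of lengths / count
Sum = 38.8 + 37.6 + 34.1 + 34.2 + 21.3 + 29.4 + 39.0 + 21.0
Sum = 255.4 mm
Mean = 255.4 / 8 = 31.93 mm

31.93 mm


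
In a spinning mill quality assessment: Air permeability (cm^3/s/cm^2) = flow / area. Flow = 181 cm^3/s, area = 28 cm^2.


Formula: Air Permeability = Airflow / Test Area
AP = 181 cm^3/s / 28 cm^2
AP = 6.5 cm^3/s/cm^2

6.5 cm^3/s/cm^2


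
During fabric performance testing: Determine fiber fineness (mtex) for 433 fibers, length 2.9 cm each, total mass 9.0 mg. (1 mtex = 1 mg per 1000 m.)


Formula: fineness (mtex) = mass (mg) / total length (km) = (mass_mg / total_length_m) * 1000
Step 1: Convert fiber length: 2.9 cm = 0.029 m
Step 2: Total fiber length = 433 * 0.029 = 12.557 m
Step 3: Linear density = 9.0 mg / 12.557 m = 0.7167 mg/m
Step 4: fineness = 0.7167 * 1000 = 716.7 mtex

716.7 mtex


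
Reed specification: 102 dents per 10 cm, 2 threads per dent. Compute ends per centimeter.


Formula: EPC = (dents per 10 cm * ends per dent) / 10
Step 1: Total ends per 10 cm = 102 * 2 = 204
Step 2: EPC = 204 / 10 = 20.4 ends/cm

20.4 ends/cm


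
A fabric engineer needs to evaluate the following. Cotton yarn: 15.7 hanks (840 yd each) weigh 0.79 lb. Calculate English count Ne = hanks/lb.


Formula: Ne = hanks / mass_lb
Substituting: Ne = 15.7 / 0.79
Ne = 19.9

19.9 Ne


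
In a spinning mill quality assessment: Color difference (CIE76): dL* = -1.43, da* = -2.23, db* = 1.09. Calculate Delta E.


Formula: Delta E = sqrt(dL*^2 + da*^2 + db*^2)
Step 1: dL*^2 = (-1.43)^2 = 2.0449
Step 2: da*^2 = (-2.23)^2 = 4.9729
Step 3: db*^2 = 1.09^2 = 1.1881
Step 4: Sum = 2.0449 + 4.9729 + 1.1881 = 8.2059
Step 5: Delta E = sqrt(8.2059) = 2.86

2.86 Delta E


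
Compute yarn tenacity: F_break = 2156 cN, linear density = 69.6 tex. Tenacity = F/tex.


Formula: Tenacity = Breaking force / Linear density
Tenacity = 2156 cN / 69.6 tex
Tenacity = 30.98 cN/tex

30.98 cN/tex


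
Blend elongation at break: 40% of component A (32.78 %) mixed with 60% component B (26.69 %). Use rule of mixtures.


Formula: Blend property = (fraction_A * property_A) + (fraction_B * property_B)
Step 1: Contribution A = 40/100 * 32.78 % = 13.112 %
Step 2: Contribution B = 60/100 * 26.69 % = 16.014 %
Step 3: Blend elongation at break = 13.112 + 16.014 = 29.126 %

29.126 %


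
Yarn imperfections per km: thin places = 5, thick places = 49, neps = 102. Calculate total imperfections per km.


Formula: Total = thin places + thick places + neps
Total = 5 + 49 + 102
Total = 156 imperfections/km

156 imperfections/km


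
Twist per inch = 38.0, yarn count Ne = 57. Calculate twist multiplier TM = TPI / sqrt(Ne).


Formula: TM = TPI / sqrt(Ne)
Step 1: sqrt(Ne) = sqrt(57) = 7.5498
Step 2: TM = 38.0 / 7.5498 = 5.03

5.03 TM


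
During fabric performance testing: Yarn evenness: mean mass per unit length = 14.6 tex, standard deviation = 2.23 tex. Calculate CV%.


Formula: CV% = (standard deviation / mean) * 100
Step 1: Ratio = 2.23 / 14.6 = 0.15274
Step 2: CV% = 0.15274 * 100 = 15.274% ≈ 15.3%

15.3%


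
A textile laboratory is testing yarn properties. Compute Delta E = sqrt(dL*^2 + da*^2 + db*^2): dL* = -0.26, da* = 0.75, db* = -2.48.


Formula: Delta E = sqrt(dL*^2 + da*^2 + db*^2)
Step 1: dL*^2 = (-0.26)^2 = 0.0676
Step 2: da*^2 = 0.75^2 = 0.5625
Step 3: db*^2 = (-2.48)^2 = 6.1504
Step 4: Sum = 0.0676 + 0.5625 + 6.1504 = 6.7805
Step 5: Delta E = sqrt(6.7805) = 2.6

2.6 Delta E


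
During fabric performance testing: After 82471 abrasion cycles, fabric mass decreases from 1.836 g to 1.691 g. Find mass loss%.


Formula: Mass loss% = ((m_before - m_after) / m_before) * 100
Step 1: Mass loss = 1.836 - 1.691 = 0.145 g
Step 2: Ratio = 0.145 / 1.836 = 0.078976
Step 3: Mass loss% = 0.078976 * 100 = 7.8976% ≈ 7.90%

7.90%


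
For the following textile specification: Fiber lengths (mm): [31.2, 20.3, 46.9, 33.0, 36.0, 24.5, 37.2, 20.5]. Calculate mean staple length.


Formula: Mean = sum of lengths / count
Sum = 31.2 + 20.3 + 46.9 + 33.0 + 36.0 + 24.5 + 37.2 + 20.5
Sum = 249.6 mm
Mean = 249.6 / 8 = 31.20 mm

31.20 mm


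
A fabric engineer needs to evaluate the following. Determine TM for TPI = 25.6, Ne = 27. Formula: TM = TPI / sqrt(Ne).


Formula: TM = TPI / sqrt(Ne)
Step 1: sqrt(Ne) = sqrt(27) = 5.1962
Step 2: TM = 25.6 / 5.1962 = 4.93

4.93 TM


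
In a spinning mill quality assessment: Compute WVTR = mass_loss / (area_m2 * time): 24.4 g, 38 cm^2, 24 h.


Formula: WVTR = mass_loss / (area * time)
Step 1: Convert area: 38 cm^2 = 0.0038 m^2
Step 2: WVTR = 24.4 g / (0.0038 m^2 * 24 h)
Step 3: WVTR = 24.4 / 0.0912 = 267.5 g/m^2/h

267.5 g/m^2/h


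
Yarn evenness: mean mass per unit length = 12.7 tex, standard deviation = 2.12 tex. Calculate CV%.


Formula: CV% = (standard deviation / mean) * 100
Step 1: Ratio = 2.12 / 12.7 = 0.166929
Step 2: CV% = 0.166929 * 100 = 16.6929% ≈ 16.7%

16.7%


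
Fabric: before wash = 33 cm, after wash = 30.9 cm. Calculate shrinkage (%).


Formula: Shrinkage% = ((L_before - L_after) / L_before) * 100
Step 1: Shrinkage = 33 - 30.9 = 2.1 cm
Step 2: Shrinkage% = (2.1 / 33) * 100
Step 3: Shrinkage% = 0.063636 * 100 = 6.3636% ≈ 6.4%

6.4%


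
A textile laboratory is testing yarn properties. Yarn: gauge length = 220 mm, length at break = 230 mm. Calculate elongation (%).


Formula: Elongation (%) = ((L_break - L0) / L0) * 100
Step 1: Extension = 230 - 220 = 10 mm
Step 2: Elongation = (10 / 220) * 100
Step 3: Elongation = 0.045455 * 100 = 4.5455% ≈ 4.5%

4.5%


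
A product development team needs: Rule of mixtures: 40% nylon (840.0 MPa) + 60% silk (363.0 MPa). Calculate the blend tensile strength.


Formula: Blend property = (fraction_A * property_A) + (fraction_B * property_B)
Step 1: Contribution A = 40/100 * 840.0 MPa = 336.0 MPa
Step 2: Contribution B = 60/100 * 363.0 MPa = 217.8 MPa
Step 3: Blend tensile strength = 336.0 + 217.8 = 553.8 MPa

553.8 MPa


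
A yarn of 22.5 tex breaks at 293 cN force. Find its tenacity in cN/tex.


Formula: Tenacity = Breaking force / Linear density
Tenacity = 293 cN / 22.5 tex
Tenacity = 13.02 cN/tex

13.02 cN/tex


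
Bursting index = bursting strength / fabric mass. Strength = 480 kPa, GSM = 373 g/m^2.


Formula: Bursting Index = Bursting Strength / Fabric GSM
BI = 480 kPa / 373 g/m^2
BI = 1.287 kPa/(g/m^2)

1.287 kPa/(g/m^2)


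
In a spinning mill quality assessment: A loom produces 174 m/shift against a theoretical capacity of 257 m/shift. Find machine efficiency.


Formula: Efficiency% = (Actual output / Theoretical output) * 100
Efficiency% = (174 / 257) * 100
Efficiency% = 0.677043 * 100 = 67.7043% ≈ 67.7%

67.7%


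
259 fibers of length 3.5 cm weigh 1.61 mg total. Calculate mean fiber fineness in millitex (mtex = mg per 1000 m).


Formula: fineness (mtex) = mass (mg) / total length (km) = (mass_mg / total_length_m) * 1000
Step 1: Convert fiber length: 3.5 cm = 0.035 m
Step 2: Total fiber length = 259 * 0.035 = 9.065 m
Step 3: Linear density = 1.61 mg / 9.065 m = 0.1776 mg/m
Step 4: fineness = 0.1776 * 1000 = 177.6 mtex

177.6 mtex


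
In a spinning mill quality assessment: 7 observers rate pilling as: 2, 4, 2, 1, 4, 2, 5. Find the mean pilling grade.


Formula: Mean = sum / count
Sum = 2 + 4 + 2 + 1 + 4 + 2 + 5 = 20
Mean = 20 / 7 = 2.9

2.9


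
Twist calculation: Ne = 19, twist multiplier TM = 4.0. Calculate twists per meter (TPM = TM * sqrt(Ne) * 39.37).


Formula: TPM = TM * sqrt(Ne) * 39.37
Step 1: sqrt(Ne) = sqrt(19) = 4.3589
Step 2: TM * sqrt(Ne) = 4.0 * 4.3589 = 17.4356
Step 3: TPM = 17.4356 * 39.37 = 686 twists/m

686 twists/m


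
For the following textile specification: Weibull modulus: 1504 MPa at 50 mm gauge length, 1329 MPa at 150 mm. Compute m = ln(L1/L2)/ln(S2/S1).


Formula: m = ln(L1/L2) / ln(S2/S1)
Step 1: ln(L1/L2) = ln(50/150) = -1.09861
Step 2: S2/S1 = 1329/1504 = 0.88364
Step 3: ln(S2/S1) = ln(0.88364) = -0.12371
Step 4: m = -1.09861 / -0.12371 = 8.88

8.88 (Weibull m)


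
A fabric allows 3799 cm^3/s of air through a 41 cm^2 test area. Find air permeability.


Formula: Air Permeability = Airflow / Test Area
AP = 3799 cm^3/s / 41 cm^2
AP = 92.7 cm^3/s/cm^2

92.7 cm^3/s/cm^2


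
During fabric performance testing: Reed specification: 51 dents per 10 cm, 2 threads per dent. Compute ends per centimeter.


Formula: EPC = (dents per 10 cm * ends per dent) / 10
Step 1: Total ends per 10 cm = 51 * 2 = 102
Step 2: EPC = 102 / 10 = 10.2 ends/cm

10.2 ends/cm


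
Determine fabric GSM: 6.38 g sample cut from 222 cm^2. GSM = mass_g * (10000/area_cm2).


Formula: GSM = mass_g / area_m2
Step 1: Convert area: 222 cm^2 = 222 / 10000 = 0.0222 m^2
Step 2: GSM = 6.38 g / 0.0222 m^2 = 287.4 g/m^2

287.4 g/m^2


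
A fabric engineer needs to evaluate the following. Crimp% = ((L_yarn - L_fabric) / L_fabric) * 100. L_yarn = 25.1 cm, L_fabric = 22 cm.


Formula: Crimp% = ((L_yarn - L_fabric) / L_fabric) * 100
Step 1: Extension = 25.1 - 22 = 3.1 cm
Step 2: Crimp% = (3.1 / 22) * 100
Step 3: Crimp% = 0.140909 * 100 = 14.0909% ≈ 14.1%

14.1%


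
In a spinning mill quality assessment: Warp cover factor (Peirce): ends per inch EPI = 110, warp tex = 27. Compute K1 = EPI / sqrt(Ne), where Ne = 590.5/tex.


Formula: K1 = EPI / sqrt(Ne), with Ne = 590.5 / tex_warp
Step 1: Ne = 590.5 / 27 = 21.87
Step 2: sqrt(Ne) = sqrt(21.87) = 4.6765
Step 3: K1 = 110 / 4.6765 = 23.5

23.5


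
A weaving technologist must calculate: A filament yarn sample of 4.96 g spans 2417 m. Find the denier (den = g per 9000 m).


Formula: den = (mass_g / length_m) * 9000
Substituting: den = (4.96 / 2417) * 9000
Intermediate: 4.96 / 2417 = 0.00205213 g/m
den = 0.00205213 * 9000 = 18.5 denier

18.5 denier


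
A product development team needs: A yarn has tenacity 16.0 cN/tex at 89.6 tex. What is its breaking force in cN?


Formula: Breaking force = Tenacity * Linear density
F = 16.0 cN/tex * 89.6 tex
F = 1433.60 cN

1433.60 cN


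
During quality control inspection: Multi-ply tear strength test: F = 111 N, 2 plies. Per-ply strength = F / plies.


Formula: Per-ply strength = Total force / Number of plies
Per-ply = 111 N / 2
Per-ply = 55.5 N

55.5 N


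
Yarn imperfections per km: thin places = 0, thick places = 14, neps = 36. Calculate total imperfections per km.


Formula: Total = thin places + thick places + neps
Total = 0 + 14 + 36
Total = 50 imperfections/km

50 imperfections/km


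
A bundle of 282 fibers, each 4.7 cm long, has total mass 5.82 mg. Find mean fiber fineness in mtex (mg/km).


Formula: fineness (mtex) = mass (mg) / total length (km) = (mass_mg / total_length_m) * 1000
Step 1: Convert fiber length: 4.7 cm = 0.047 m
Step 2: Total fiber length = 282 * 0.047 = 13.254 m
Step 3: Linear density = 5.82 mg / 13.254 m = 0.4391 mg/m
Step 4: fineness = 0.4391 * 1000 = 439.1 mtex

439.1 mtex


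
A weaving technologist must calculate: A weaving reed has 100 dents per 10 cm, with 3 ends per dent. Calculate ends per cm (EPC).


Formula: EPC = (dents per 10 cm * ends per dent) / 10
Step 1: Total ends per 10 cm = 100 * 3 = 300
Step 2: EPC = 300 / 10 = 30.0 ends/cm

30.0 ends/cm


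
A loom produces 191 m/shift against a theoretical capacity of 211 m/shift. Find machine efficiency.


Formula: Efficiency% = (Actual output / Theoretical output) * 100
Efficiency% = (191 / 211) * 100
Efficiency% = 0.905213 * 100 = 90.5213% ≈ 90.5%

90.5%
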